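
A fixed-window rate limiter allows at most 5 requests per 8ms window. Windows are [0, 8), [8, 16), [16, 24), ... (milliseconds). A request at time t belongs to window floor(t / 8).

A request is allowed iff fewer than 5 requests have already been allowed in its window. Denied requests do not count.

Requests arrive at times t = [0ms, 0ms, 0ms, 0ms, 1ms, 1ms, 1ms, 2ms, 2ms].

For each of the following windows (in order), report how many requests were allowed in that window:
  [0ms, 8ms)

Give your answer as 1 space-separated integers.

Processing requests:
  req#1 t=0ms (window 0): ALLOW
  req#2 t=0ms (window 0): ALLOW
  req#3 t=0ms (window 0): ALLOW
  req#4 t=0ms (window 0): ALLOW
  req#5 t=1ms (window 0): ALLOW
  req#6 t=1ms (window 0): DENY
  req#7 t=1ms (window 0): DENY
  req#8 t=2ms (window 0): DENY
  req#9 t=2ms (window 0): DENY

Allowed counts by window: 5

Answer: 5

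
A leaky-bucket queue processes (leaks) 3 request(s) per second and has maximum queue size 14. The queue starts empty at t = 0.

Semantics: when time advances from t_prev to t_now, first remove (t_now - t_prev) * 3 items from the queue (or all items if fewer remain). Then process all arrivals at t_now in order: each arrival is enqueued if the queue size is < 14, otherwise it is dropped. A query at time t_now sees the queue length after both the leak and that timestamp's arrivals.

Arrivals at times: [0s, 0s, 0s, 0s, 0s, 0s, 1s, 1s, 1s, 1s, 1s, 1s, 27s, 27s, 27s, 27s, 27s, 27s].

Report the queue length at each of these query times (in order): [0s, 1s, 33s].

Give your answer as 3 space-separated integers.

Answer: 6 9 0

Derivation:
Queue lengths at query times:
  query t=0s: backlog = 6
  query t=1s: backlog = 9
  query t=33s: backlog = 0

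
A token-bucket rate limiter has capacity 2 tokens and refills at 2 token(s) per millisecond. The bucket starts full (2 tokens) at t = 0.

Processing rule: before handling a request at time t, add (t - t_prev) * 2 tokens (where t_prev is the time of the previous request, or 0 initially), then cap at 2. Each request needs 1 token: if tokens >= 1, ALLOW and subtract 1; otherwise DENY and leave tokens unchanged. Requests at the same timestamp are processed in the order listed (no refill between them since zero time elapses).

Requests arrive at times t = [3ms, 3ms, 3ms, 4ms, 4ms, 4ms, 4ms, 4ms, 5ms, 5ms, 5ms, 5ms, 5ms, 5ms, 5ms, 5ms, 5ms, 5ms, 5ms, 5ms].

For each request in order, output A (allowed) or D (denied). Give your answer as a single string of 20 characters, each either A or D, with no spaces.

Answer: AADAADDDAADDDDDDDDDD

Derivation:
Simulating step by step:
  req#1 t=3ms: ALLOW
  req#2 t=3ms: ALLOW
  req#3 t=3ms: DENY
  req#4 t=4ms: ALLOW
  req#5 t=4ms: ALLOW
  req#6 t=4ms: DENY
  req#7 t=4ms: DENY
  req#8 t=4ms: DENY
  req#9 t=5ms: ALLOW
  req#10 t=5ms: ALLOW
  req#11 t=5ms: DENY
  req#12 t=5ms: DENY
  req#13 t=5ms: DENY
  req#14 t=5ms: DENY
  req#15 t=5ms: DENY
  req#16 t=5ms: DENY
  req#17 t=5ms: DENY
  req#18 t=5ms: DENY
  req#19 t=5ms: DENY
  req#20 t=5ms: DENY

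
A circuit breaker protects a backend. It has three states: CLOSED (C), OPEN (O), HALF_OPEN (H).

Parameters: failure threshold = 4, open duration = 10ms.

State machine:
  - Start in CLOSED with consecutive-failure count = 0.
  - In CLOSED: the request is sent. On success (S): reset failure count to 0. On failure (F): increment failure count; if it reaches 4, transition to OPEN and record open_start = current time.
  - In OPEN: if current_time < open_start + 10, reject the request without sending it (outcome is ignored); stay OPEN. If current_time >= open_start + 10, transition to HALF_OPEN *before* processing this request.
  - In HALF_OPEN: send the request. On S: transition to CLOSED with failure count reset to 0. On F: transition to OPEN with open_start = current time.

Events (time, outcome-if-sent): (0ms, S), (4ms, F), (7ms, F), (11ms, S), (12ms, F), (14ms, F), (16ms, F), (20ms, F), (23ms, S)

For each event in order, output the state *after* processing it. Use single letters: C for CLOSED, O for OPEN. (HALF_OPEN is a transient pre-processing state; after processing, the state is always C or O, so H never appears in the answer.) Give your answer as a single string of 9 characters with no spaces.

Answer: CCCCCCCOO

Derivation:
State after each event:
  event#1 t=0ms outcome=S: state=CLOSED
  event#2 t=4ms outcome=F: state=CLOSED
  event#3 t=7ms outcome=F: state=CLOSED
  event#4 t=11ms outcome=S: state=CLOSED
  event#5 t=12ms outcome=F: state=CLOSED
  event#6 t=14ms outcome=F: state=CLOSED
  event#7 t=16ms outcome=F: state=CLOSED
  event#8 t=20ms outcome=F: state=OPEN
  event#9 t=23ms outcome=S: state=OPEN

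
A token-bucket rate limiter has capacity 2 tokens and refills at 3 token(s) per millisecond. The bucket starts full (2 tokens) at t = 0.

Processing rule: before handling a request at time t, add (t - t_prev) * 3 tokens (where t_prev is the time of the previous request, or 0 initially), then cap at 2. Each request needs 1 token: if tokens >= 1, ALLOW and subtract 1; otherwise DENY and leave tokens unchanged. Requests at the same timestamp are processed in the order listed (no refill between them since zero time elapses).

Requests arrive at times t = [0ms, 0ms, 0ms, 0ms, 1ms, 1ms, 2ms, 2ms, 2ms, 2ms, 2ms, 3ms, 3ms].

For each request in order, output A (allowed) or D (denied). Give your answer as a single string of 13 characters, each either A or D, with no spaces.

Answer: AADDAAAADDDAA

Derivation:
Simulating step by step:
  req#1 t=0ms: ALLOW
  req#2 t=0ms: ALLOW
  req#3 t=0ms: DENY
  req#4 t=0ms: DENY
  req#5 t=1ms: ALLOW
  req#6 t=1ms: ALLOW
  req#7 t=2ms: ALLOW
  req#8 t=2ms: ALLOW
  req#9 t=2ms: DENY
  req#10 t=2ms: DENY
  req#11 t=2ms: DENY
  req#12 t=3ms: ALLOW
  req#13 t=3ms: ALLOW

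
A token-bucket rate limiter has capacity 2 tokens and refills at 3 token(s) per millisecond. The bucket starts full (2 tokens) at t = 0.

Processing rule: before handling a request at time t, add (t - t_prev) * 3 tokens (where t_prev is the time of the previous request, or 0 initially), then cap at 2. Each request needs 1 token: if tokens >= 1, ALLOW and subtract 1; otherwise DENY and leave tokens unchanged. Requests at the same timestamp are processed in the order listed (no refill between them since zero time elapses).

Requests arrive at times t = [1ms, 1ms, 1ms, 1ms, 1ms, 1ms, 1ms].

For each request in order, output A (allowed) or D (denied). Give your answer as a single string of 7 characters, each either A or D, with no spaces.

Simulating step by step:
  req#1 t=1ms: ALLOW
  req#2 t=1ms: ALLOW
  req#3 t=1ms: DENY
  req#4 t=1ms: DENY
  req#5 t=1ms: DENY
  req#6 t=1ms: DENY
  req#7 t=1ms: DENY

Answer: AADDDDD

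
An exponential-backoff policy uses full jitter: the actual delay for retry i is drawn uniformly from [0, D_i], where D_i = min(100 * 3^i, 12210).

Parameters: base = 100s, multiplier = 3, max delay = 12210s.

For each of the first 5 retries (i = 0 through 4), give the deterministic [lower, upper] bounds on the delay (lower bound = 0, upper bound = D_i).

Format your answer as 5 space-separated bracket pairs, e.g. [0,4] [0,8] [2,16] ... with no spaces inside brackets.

Computing bounds per retry:
  i=0: D_i=min(100*3^0,12210)=100, bounds=[0,100]
  i=1: D_i=min(100*3^1,12210)=300, bounds=[0,300]
  i=2: D_i=min(100*3^2,12210)=900, bounds=[0,900]
  i=3: D_i=min(100*3^3,12210)=2700, bounds=[0,2700]
  i=4: D_i=min(100*3^4,12210)=8100, bounds=[0,8100]

Answer: [0,100] [0,300] [0,900] [0,2700] [0,8100]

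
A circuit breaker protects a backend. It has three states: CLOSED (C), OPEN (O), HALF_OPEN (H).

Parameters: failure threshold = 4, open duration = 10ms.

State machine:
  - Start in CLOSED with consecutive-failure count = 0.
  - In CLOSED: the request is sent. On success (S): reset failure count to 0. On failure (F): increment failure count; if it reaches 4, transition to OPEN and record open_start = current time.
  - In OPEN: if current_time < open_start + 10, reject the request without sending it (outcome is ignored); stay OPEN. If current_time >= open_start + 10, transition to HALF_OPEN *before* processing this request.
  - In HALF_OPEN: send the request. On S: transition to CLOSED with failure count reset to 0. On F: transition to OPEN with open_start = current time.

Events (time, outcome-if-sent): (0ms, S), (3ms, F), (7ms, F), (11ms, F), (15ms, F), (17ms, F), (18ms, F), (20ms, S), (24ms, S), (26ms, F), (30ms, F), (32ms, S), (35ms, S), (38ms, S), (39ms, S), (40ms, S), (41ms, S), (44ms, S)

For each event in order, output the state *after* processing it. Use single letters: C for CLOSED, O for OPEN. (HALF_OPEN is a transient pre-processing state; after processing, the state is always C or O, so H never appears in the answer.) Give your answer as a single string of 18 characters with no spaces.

State after each event:
  event#1 t=0ms outcome=S: state=CLOSED
  event#2 t=3ms outcome=F: state=CLOSED
  event#3 t=7ms outcome=F: state=CLOSED
  event#4 t=11ms outcome=F: state=CLOSED
  event#5 t=15ms outcome=F: state=OPEN
  event#6 t=17ms outcome=F: state=OPEN
  event#7 t=18ms outcome=F: state=OPEN
  event#8 t=20ms outcome=S: state=OPEN
  event#9 t=24ms outcome=S: state=OPEN
  event#10 t=26ms outcome=F: state=OPEN
  event#11 t=30ms outcome=F: state=OPEN
  event#12 t=32ms outcome=S: state=OPEN
  event#13 t=35ms outcome=S: state=OPEN
  event#14 t=38ms outcome=S: state=CLOSED
  event#15 t=39ms outcome=S: state=CLOSED
  event#16 t=40ms outcome=S: state=CLOSED
  event#17 t=41ms outcome=S: state=CLOSED
  event#18 t=44ms outcome=S: state=CLOSED

Answer: CCCCOOOOOOOOOCCCCC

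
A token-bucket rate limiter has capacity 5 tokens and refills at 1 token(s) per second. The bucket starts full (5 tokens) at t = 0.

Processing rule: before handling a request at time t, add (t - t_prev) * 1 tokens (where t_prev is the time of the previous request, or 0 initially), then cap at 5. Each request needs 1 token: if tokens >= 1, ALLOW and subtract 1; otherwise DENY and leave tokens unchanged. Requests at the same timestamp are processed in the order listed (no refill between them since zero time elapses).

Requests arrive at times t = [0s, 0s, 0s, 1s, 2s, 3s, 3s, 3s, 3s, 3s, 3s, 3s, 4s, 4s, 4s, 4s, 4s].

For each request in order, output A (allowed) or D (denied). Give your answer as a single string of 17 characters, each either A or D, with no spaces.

Answer: AAAAAAAADDDDADDDD

Derivation:
Simulating step by step:
  req#1 t=0s: ALLOW
  req#2 t=0s: ALLOW
  req#3 t=0s: ALLOW
  req#4 t=1s: ALLOW
  req#5 t=2s: ALLOW
  req#6 t=3s: ALLOW
  req#7 t=3s: ALLOW
  req#8 t=3s: ALLOW
  req#9 t=3s: DENY
  req#10 t=3s: DENY
  req#11 t=3s: DENY
  req#12 t=3s: DENY
  req#13 t=4s: ALLOW
  req#14 t=4s: DENY
  req#15 t=4s: DENY
  req#16 t=4s: DENY
  req#17 t=4s: DENY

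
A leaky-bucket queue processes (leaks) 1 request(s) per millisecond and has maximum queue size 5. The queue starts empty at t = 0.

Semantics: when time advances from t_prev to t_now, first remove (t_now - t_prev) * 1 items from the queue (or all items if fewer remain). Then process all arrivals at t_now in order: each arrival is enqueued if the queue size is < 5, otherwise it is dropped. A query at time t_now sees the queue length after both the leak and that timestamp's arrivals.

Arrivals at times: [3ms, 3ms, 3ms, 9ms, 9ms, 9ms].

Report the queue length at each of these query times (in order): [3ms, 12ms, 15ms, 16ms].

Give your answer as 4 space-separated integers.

Queue lengths at query times:
  query t=3ms: backlog = 3
  query t=12ms: backlog = 0
  query t=15ms: backlog = 0
  query t=16ms: backlog = 0

Answer: 3 0 0 0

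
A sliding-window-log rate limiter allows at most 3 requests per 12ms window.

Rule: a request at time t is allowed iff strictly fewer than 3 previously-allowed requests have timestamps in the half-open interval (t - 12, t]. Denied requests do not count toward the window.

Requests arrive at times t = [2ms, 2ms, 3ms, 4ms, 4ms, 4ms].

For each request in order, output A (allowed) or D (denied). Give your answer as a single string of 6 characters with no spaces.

Answer: AAADDD

Derivation:
Tracking allowed requests in the window:
  req#1 t=2ms: ALLOW
  req#2 t=2ms: ALLOW
  req#3 t=3ms: ALLOW
  req#4 t=4ms: DENY
  req#5 t=4ms: DENY
  req#6 t=4ms: DENY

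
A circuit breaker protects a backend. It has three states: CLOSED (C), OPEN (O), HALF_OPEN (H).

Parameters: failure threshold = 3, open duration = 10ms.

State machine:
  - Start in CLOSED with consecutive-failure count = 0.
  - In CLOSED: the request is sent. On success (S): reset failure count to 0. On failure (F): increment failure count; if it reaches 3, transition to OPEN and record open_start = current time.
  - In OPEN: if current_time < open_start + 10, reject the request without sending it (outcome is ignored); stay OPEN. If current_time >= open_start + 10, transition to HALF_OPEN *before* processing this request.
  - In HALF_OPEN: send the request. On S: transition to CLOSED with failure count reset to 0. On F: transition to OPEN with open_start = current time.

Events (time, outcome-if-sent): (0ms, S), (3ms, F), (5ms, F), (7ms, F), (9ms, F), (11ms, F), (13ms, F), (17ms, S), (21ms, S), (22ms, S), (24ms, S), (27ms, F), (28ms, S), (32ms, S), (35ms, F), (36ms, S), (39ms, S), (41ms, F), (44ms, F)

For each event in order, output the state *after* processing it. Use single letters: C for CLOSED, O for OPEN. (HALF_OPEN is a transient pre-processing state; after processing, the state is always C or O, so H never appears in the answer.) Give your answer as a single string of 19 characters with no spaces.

State after each event:
  event#1 t=0ms outcome=S: state=CLOSED
  event#2 t=3ms outcome=F: state=CLOSED
  event#3 t=5ms outcome=F: state=CLOSED
  event#4 t=7ms outcome=F: state=OPEN
  event#5 t=9ms outcome=F: state=OPEN
  event#6 t=11ms outcome=F: state=OPEN
  event#7 t=13ms outcome=F: state=OPEN
  event#8 t=17ms outcome=S: state=CLOSED
  event#9 t=21ms outcome=S: state=CLOSED
  event#10 t=22ms outcome=S: state=CLOSED
  event#11 t=24ms outcome=S: state=CLOSED
  event#12 t=27ms outcome=F: state=CLOSED
  event#13 t=28ms outcome=S: state=CLOSED
  event#14 t=32ms outcome=S: state=CLOSED
  event#15 t=35ms outcome=F: state=CLOSED
  event#16 t=36ms outcome=S: state=CLOSED
  event#17 t=39ms outcome=S: state=CLOSED
  event#18 t=41ms outcome=F: state=CLOSED
  event#19 t=44ms outcome=F: state=CLOSED

Answer: CCCOOOOCCCCCCCCCCCC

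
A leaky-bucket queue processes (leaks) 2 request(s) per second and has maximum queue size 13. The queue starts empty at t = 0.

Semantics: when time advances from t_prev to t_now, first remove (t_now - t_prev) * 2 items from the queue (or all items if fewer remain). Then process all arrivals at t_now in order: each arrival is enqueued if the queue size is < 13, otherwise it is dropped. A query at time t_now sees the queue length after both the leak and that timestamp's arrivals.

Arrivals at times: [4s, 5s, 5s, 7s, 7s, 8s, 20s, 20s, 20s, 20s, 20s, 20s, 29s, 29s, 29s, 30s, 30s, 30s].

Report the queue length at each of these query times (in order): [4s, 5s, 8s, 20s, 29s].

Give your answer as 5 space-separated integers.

Queue lengths at query times:
  query t=4s: backlog = 1
  query t=5s: backlog = 2
  query t=8s: backlog = 1
  query t=20s: backlog = 6
  query t=29s: backlog = 3

Answer: 1 2 1 6 3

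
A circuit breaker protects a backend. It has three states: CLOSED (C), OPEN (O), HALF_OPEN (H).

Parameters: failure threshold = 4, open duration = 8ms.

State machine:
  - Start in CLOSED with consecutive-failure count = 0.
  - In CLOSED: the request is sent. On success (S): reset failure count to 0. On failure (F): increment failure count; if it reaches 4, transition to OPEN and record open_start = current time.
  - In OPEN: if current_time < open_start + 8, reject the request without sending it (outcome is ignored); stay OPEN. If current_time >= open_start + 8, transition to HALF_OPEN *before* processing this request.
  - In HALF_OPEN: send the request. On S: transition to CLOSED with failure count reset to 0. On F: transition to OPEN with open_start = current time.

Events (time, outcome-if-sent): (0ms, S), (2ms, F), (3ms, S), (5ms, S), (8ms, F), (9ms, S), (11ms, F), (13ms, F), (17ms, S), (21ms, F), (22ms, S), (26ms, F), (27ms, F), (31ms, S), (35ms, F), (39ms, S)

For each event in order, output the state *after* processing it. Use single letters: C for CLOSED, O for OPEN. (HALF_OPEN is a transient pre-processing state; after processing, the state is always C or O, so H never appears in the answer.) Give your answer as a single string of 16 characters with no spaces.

Answer: CCCCCCCCCCCCCCCC

Derivation:
State after each event:
  event#1 t=0ms outcome=S: state=CLOSED
  event#2 t=2ms outcome=F: state=CLOSED
  event#3 t=3ms outcome=S: state=CLOSED
  event#4 t=5ms outcome=S: state=CLOSED
  event#5 t=8ms outcome=F: state=CLOSED
  event#6 t=9ms outcome=S: state=CLOSED
  event#7 t=11ms outcome=F: state=CLOSED
  event#8 t=13ms outcome=F: state=CLOSED
  event#9 t=17ms outcome=S: state=CLOSED
  event#10 t=21ms outcome=F: state=CLOSED
  event#11 t=22ms outcome=S: state=CLOSED
  event#12 t=26ms outcome=F: state=CLOSED
  event#13 t=27ms outcome=F: state=CLOSED
  event#14 t=31ms outcome=S: state=CLOSED
  event#15 t=35ms outcome=F: state=CLOSED
  event#16 t=39ms outcome=S: state=CLOSED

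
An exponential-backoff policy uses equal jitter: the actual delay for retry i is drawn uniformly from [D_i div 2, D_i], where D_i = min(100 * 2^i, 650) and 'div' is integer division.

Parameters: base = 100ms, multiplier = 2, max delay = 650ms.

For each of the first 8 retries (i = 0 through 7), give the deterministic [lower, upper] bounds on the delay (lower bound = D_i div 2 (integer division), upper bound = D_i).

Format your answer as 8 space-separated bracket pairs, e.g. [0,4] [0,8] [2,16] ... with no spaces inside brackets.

Answer: [50,100] [100,200] [200,400] [325,650] [325,650] [325,650] [325,650] [325,650]

Derivation:
Computing bounds per retry:
  i=0: D_i=min(100*2^0,650)=100, bounds=[50,100]
  i=1: D_i=min(100*2^1,650)=200, bounds=[100,200]
  i=2: D_i=min(100*2^2,650)=400, bounds=[200,400]
  i=3: D_i=min(100*2^3,650)=650, bounds=[325,650]
  i=4: D_i=min(100*2^4,650)=650, bounds=[325,650]
  i=5: D_i=min(100*2^5,650)=650, bounds=[325,650]
  i=6: D_i=min(100*2^6,650)=650, bounds=[325,650]
  i=7: D_i=min(100*2^7,650)=650, bounds=[325,650]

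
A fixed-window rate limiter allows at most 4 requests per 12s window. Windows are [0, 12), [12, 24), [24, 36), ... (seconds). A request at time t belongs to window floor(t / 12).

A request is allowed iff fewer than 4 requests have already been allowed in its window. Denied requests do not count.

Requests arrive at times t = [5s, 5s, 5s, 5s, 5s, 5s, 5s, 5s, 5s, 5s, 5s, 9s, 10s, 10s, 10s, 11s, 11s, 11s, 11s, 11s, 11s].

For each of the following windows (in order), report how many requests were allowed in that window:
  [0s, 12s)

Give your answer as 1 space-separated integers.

Answer: 4

Derivation:
Processing requests:
  req#1 t=5s (window 0): ALLOW
  req#2 t=5s (window 0): ALLOW
  req#3 t=5s (window 0): ALLOW
  req#4 t=5s (window 0): ALLOW
  req#5 t=5s (window 0): DENY
  req#6 t=5s (window 0): DENY
  req#7 t=5s (window 0): DENY
  req#8 t=5s (window 0): DENY
  req#9 t=5s (window 0): DENY
  req#10 t=5s (window 0): DENY
  req#11 t=5s (window 0): DENY
  req#12 t=9s (window 0): DENY
  req#13 t=10s (window 0): DENY
  req#14 t=10s (window 0): DENY
  req#15 t=10s (window 0): DENY
  req#16 t=11s (window 0): DENY
  req#17 t=11s (window 0): DENY
  req#18 t=11s (window 0): DENY
  req#19 t=11s (window 0): DENY
  req#20 t=11s (window 0): DENY
  req#21 t=11s (window 0): DENY

Allowed counts by window: 4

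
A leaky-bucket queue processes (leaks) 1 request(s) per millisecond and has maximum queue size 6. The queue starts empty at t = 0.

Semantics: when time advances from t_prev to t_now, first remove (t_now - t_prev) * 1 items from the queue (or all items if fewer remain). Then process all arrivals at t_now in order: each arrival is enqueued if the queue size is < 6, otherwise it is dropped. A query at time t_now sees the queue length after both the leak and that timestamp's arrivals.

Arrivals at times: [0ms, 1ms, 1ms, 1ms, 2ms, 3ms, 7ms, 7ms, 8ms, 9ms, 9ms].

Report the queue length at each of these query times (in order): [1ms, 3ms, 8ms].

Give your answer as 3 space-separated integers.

Queue lengths at query times:
  query t=1ms: backlog = 3
  query t=3ms: backlog = 3
  query t=8ms: backlog = 2

Answer: 3 3 2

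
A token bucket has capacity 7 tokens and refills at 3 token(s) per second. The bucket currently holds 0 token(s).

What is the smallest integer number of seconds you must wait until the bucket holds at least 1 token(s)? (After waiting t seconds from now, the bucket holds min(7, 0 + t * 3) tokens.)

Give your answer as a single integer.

Answer: 1

Derivation:
Need 0 + t * 3 >= 1, so t >= 1/3.
Smallest integer t = ceil(1/3) = 1.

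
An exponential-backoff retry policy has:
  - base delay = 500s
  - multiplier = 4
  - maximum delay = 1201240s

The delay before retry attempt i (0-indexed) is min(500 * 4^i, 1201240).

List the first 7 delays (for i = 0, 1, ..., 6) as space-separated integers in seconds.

Computing each delay:
  i=0: min(500*4^0, 1201240) = 500
  i=1: min(500*4^1, 1201240) = 2000
  i=2: min(500*4^2, 1201240) = 8000
  i=3: min(500*4^3, 1201240) = 32000
  i=4: min(500*4^4, 1201240) = 128000
  i=5: min(500*4^5, 1201240) = 512000
  i=6: min(500*4^6, 1201240) = 1201240

Answer: 500 2000 8000 32000 128000 512000 1201240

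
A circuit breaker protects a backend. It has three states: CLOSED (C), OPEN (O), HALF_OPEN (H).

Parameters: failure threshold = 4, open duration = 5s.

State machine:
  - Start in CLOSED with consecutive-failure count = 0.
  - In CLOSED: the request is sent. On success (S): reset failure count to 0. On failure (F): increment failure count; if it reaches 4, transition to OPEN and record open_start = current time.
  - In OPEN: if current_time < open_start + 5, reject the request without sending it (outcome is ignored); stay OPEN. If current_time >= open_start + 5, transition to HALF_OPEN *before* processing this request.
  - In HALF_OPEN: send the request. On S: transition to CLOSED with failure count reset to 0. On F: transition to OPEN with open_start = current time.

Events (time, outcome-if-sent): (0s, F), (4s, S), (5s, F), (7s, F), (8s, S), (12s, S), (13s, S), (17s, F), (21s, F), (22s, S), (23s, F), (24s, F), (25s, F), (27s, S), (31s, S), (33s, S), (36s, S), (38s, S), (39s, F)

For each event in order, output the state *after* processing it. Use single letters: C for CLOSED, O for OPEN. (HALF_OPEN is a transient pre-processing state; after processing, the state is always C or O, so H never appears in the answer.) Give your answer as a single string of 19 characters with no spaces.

State after each event:
  event#1 t=0s outcome=F: state=CLOSED
  event#2 t=4s outcome=S: state=CLOSED
  event#3 t=5s outcome=F: state=CLOSED
  event#4 t=7s outcome=F: state=CLOSED
  event#5 t=8s outcome=S: state=CLOSED
  event#6 t=12s outcome=S: state=CLOSED
  event#7 t=13s outcome=S: state=CLOSED
  event#8 t=17s outcome=F: state=CLOSED
  event#9 t=21s outcome=F: state=CLOSED
  event#10 t=22s outcome=S: state=CLOSED
  event#11 t=23s outcome=F: state=CLOSED
  event#12 t=24s outcome=F: state=CLOSED
  event#13 t=25s outcome=F: state=CLOSED
  event#14 t=27s outcome=S: state=CLOSED
  event#15 t=31s outcome=S: state=CLOSED
  event#16 t=33s outcome=S: state=CLOSED
  event#17 t=36s outcome=S: state=CLOSED
  event#18 t=38s outcome=S: state=CLOSED
  event#19 t=39s outcome=F: state=CLOSED

Answer: CCCCCCCCCCCCCCCCCCC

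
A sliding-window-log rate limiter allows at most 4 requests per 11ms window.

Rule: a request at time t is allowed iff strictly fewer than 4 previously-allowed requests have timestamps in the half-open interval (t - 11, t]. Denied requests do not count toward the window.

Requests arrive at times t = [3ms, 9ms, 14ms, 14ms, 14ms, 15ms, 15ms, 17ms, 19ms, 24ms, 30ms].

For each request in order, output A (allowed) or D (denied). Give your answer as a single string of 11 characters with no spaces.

Tracking allowed requests in the window:
  req#1 t=3ms: ALLOW
  req#2 t=9ms: ALLOW
  req#3 t=14ms: ALLOW
  req#4 t=14ms: ALLOW
  req#5 t=14ms: ALLOW
  req#6 t=15ms: DENY
  req#7 t=15ms: DENY
  req#8 t=17ms: DENY
  req#9 t=19ms: DENY
  req#10 t=24ms: ALLOW
  req#11 t=30ms: ALLOW

Answer: AAAAADDDDAA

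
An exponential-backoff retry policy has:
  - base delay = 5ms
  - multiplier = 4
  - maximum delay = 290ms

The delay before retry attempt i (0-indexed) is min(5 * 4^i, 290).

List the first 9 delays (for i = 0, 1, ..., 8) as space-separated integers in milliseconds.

Computing each delay:
  i=0: min(5*4^0, 290) = 5
  i=1: min(5*4^1, 290) = 20
  i=2: min(5*4^2, 290) = 80
  i=3: min(5*4^3, 290) = 290
  i=4: min(5*4^4, 290) = 290
  i=5: min(5*4^5, 290) = 290
  i=6: min(5*4^6, 290) = 290
  i=7: min(5*4^7, 290) = 290
  i=8: min(5*4^8, 290) = 290

Answer: 5 20 80 290 290 290 290 290 290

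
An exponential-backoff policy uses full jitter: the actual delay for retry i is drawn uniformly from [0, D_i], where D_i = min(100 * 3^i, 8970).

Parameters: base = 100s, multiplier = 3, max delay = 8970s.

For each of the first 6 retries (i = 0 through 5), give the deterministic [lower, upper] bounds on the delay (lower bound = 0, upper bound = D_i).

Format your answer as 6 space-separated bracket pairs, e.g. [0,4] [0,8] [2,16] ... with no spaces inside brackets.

Answer: [0,100] [0,300] [0,900] [0,2700] [0,8100] [0,8970]

Derivation:
Computing bounds per retry:
  i=0: D_i=min(100*3^0,8970)=100, bounds=[0,100]
  i=1: D_i=min(100*3^1,8970)=300, bounds=[0,300]
  i=2: D_i=min(100*3^2,8970)=900, bounds=[0,900]
  i=3: D_i=min(100*3^3,8970)=2700, bounds=[0,2700]
  i=4: D_i=min(100*3^4,8970)=8100, bounds=[0,8100]
  i=5: D_i=min(100*3^5,8970)=8970, bounds=[0,8970]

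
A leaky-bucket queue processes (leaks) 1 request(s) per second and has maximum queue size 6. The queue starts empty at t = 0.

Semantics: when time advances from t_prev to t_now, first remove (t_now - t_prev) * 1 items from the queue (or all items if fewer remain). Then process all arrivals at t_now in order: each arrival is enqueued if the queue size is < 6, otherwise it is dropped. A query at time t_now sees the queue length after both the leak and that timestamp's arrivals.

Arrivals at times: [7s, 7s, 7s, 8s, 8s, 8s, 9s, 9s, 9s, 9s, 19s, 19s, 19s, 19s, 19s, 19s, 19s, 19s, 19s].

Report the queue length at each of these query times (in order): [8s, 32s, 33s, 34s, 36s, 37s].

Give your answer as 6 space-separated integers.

Answer: 5 0 0 0 0 0

Derivation:
Queue lengths at query times:
  query t=8s: backlog = 5
  query t=32s: backlog = 0
  query t=33s: backlog = 0
  query t=34s: backlog = 0
  query t=36s: backlog = 0
  query t=37s: backlog = 0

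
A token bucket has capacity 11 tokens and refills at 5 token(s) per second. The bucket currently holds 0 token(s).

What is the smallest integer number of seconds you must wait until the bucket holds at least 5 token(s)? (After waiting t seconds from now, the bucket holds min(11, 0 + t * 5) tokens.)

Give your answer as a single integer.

Need 0 + t * 5 >= 5, so t >= 5/5.
Smallest integer t = ceil(5/5) = 1.

Answer: 1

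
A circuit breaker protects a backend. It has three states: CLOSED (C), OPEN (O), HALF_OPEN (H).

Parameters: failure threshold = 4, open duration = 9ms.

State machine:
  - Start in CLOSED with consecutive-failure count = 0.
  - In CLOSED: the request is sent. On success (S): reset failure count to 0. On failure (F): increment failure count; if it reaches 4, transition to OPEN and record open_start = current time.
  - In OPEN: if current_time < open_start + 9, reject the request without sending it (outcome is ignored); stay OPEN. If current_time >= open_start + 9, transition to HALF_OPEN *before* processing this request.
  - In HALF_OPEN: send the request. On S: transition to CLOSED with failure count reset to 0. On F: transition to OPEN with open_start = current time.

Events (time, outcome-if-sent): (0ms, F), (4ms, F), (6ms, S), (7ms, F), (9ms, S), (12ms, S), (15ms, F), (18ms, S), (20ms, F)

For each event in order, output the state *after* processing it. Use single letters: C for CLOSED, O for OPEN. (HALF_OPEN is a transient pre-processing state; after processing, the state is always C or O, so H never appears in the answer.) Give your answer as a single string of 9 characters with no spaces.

State after each event:
  event#1 t=0ms outcome=F: state=CLOSED
  event#2 t=4ms outcome=F: state=CLOSED
  event#3 t=6ms outcome=S: state=CLOSED
  event#4 t=7ms outcome=F: state=CLOSED
  event#5 t=9ms outcome=S: state=CLOSED
  event#6 t=12ms outcome=S: state=CLOSED
  event#7 t=15ms outcome=F: state=CLOSED
  event#8 t=18ms outcome=S: state=CLOSED
  event#9 t=20ms outcome=F: state=CLOSED

Answer: CCCCCCCCC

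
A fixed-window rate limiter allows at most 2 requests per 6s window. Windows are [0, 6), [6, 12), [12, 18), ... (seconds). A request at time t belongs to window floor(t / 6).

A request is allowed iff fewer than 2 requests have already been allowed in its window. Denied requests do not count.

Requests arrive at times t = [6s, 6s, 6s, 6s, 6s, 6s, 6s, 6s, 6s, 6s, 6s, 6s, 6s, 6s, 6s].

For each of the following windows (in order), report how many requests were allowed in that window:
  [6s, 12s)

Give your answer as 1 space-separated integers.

Processing requests:
  req#1 t=6s (window 1): ALLOW
  req#2 t=6s (window 1): ALLOW
  req#3 t=6s (window 1): DENY
  req#4 t=6s (window 1): DENY
  req#5 t=6s (window 1): DENY
  req#6 t=6s (window 1): DENY
  req#7 t=6s (window 1): DENY
  req#8 t=6s (window 1): DENY
  req#9 t=6s (window 1): DENY
  req#10 t=6s (window 1): DENY
  req#11 t=6s (window 1): DENY
  req#12 t=6s (window 1): DENY
  req#13 t=6s (window 1): DENY
  req#14 t=6s (window 1): DENY
  req#15 t=6s (window 1): DENY

Allowed counts by window: 2

Answer: 2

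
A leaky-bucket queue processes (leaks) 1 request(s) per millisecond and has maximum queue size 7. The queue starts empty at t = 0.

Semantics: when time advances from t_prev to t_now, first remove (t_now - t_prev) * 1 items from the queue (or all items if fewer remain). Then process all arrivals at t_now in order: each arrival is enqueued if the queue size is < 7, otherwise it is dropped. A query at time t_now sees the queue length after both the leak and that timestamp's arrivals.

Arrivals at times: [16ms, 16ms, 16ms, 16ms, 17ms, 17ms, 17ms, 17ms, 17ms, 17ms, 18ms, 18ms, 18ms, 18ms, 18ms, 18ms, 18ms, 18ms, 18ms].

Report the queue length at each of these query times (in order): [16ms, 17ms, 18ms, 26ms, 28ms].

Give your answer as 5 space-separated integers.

Queue lengths at query times:
  query t=16ms: backlog = 4
  query t=17ms: backlog = 7
  query t=18ms: backlog = 7
  query t=26ms: backlog = 0
  query t=28ms: backlog = 0

Answer: 4 7 7 0 0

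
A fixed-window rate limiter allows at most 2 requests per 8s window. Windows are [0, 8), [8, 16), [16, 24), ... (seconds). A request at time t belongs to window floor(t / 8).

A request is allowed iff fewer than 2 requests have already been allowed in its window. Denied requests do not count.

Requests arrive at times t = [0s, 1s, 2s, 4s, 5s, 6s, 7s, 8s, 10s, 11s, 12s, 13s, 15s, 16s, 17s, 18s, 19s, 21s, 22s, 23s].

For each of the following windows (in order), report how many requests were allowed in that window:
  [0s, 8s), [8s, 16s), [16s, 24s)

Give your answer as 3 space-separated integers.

Processing requests:
  req#1 t=0s (window 0): ALLOW
  req#2 t=1s (window 0): ALLOW
  req#3 t=2s (window 0): DENY
  req#4 t=4s (window 0): DENY
  req#5 t=5s (window 0): DENY
  req#6 t=6s (window 0): DENY
  req#7 t=7s (window 0): DENY
  req#8 t=8s (window 1): ALLOW
  req#9 t=10s (window 1): ALLOW
  req#10 t=11s (window 1): DENY
  req#11 t=12s (window 1): DENY
  req#12 t=13s (window 1): DENY
  req#13 t=15s (window 1): DENY
  req#14 t=16s (window 2): ALLOW
  req#15 t=17s (window 2): ALLOW
  req#16 t=18s (window 2): DENY
  req#17 t=19s (window 2): DENY
  req#18 t=21s (window 2): DENY
  req#19 t=22s (window 2): DENY
  req#20 t=23s (window 2): DENY

Allowed counts by window: 2 2 2

Answer: 2 2 2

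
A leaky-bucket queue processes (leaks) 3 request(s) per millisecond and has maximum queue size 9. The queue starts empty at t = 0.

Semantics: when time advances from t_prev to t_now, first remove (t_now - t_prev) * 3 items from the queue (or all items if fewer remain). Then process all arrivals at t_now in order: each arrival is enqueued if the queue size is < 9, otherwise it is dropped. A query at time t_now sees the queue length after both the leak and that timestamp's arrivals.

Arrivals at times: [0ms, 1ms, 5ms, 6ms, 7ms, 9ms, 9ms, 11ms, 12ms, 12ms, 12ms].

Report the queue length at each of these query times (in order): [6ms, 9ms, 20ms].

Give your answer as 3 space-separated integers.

Queue lengths at query times:
  query t=6ms: backlog = 1
  query t=9ms: backlog = 2
  query t=20ms: backlog = 0

Answer: 1 2 0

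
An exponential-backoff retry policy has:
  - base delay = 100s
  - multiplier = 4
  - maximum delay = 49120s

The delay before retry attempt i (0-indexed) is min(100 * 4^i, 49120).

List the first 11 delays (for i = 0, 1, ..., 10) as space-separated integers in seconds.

Answer: 100 400 1600 6400 25600 49120 49120 49120 49120 49120 49120

Derivation:
Computing each delay:
  i=0: min(100*4^0, 49120) = 100
  i=1: min(100*4^1, 49120) = 400
  i=2: min(100*4^2, 49120) = 1600
  i=3: min(100*4^3, 49120) = 6400
  i=4: min(100*4^4, 49120) = 25600
  i=5: min(100*4^5, 49120) = 49120
  i=6: min(100*4^6, 49120) = 49120
  i=7: min(100*4^7, 49120) = 49120
  i=8: min(100*4^8, 49120) = 49120
  i=9: min(100*4^9, 49120) = 49120
  i=10: min(100*4^10, 49120) = 49120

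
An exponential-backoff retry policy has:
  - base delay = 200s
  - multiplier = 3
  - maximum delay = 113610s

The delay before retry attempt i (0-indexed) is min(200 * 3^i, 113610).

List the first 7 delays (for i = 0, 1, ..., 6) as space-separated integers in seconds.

Computing each delay:
  i=0: min(200*3^0, 113610) = 200
  i=1: min(200*3^1, 113610) = 600
  i=2: min(200*3^2, 113610) = 1800
  i=3: min(200*3^3, 113610) = 5400
  i=4: min(200*3^4, 113610) = 16200
  i=5: min(200*3^5, 113610) = 48600
  i=6: min(200*3^6, 113610) = 113610

Answer: 200 600 1800 5400 16200 48600 113610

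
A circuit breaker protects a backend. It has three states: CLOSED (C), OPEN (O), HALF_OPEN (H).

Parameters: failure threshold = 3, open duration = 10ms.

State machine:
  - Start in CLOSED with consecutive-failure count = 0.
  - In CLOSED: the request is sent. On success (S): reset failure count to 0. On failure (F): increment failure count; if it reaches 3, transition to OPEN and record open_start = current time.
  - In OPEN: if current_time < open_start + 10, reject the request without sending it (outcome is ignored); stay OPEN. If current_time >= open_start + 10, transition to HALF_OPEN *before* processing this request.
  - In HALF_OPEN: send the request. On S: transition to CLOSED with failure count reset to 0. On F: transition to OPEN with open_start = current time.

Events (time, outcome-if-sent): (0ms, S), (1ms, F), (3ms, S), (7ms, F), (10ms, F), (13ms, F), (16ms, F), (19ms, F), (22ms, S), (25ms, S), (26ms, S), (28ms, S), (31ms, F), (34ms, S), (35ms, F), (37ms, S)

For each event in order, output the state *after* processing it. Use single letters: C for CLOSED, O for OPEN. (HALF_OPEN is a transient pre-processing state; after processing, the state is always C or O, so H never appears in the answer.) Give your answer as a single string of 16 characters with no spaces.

State after each event:
  event#1 t=0ms outcome=S: state=CLOSED
  event#2 t=1ms outcome=F: state=CLOSED
  event#3 t=3ms outcome=S: state=CLOSED
  event#4 t=7ms outcome=F: state=CLOSED
  event#5 t=10ms outcome=F: state=CLOSED
  event#6 t=13ms outcome=F: state=OPEN
  event#7 t=16ms outcome=F: state=OPEN
  event#8 t=19ms outcome=F: state=OPEN
  event#9 t=22ms outcome=S: state=OPEN
  event#10 t=25ms outcome=S: state=CLOSED
  event#11 t=26ms outcome=S: state=CLOSED
  event#12 t=28ms outcome=S: state=CLOSED
  event#13 t=31ms outcome=F: state=CLOSED
  event#14 t=34ms outcome=S: state=CLOSED
  event#15 t=35ms outcome=F: state=CLOSED
  event#16 t=37ms outcome=S: state=CLOSED

Answer: CCCCCOOOOCCCCCCC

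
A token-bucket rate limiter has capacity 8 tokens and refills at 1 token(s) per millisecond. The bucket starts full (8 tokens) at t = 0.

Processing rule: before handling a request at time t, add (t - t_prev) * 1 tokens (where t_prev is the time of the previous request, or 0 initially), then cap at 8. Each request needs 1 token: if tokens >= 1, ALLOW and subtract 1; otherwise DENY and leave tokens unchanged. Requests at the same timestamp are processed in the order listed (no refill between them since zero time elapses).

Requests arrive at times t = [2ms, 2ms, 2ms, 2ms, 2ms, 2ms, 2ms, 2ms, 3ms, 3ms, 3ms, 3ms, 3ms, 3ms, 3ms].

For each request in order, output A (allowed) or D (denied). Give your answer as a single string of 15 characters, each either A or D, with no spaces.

Answer: AAAAAAAAADDDDDD

Derivation:
Simulating step by step:
  req#1 t=2ms: ALLOW
  req#2 t=2ms: ALLOW
  req#3 t=2ms: ALLOW
  req#4 t=2ms: ALLOW
  req#5 t=2ms: ALLOW
  req#6 t=2ms: ALLOW
  req#7 t=2ms: ALLOW
  req#8 t=2ms: ALLOW
  req#9 t=3ms: ALLOW
  req#10 t=3ms: DENY
  req#11 t=3ms: DENY
  req#12 t=3ms: DENY
  req#13 t=3ms: DENY
  req#14 t=3ms: DENY
  req#15 t=3ms: DENY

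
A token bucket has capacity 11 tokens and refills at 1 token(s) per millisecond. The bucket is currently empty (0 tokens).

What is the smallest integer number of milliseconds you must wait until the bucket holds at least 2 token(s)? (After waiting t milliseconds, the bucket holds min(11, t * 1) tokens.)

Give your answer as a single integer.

Answer: 2

Derivation:
Need t * 1 >= 2, so t >= 2/1.
Smallest integer t = ceil(2/1) = 2.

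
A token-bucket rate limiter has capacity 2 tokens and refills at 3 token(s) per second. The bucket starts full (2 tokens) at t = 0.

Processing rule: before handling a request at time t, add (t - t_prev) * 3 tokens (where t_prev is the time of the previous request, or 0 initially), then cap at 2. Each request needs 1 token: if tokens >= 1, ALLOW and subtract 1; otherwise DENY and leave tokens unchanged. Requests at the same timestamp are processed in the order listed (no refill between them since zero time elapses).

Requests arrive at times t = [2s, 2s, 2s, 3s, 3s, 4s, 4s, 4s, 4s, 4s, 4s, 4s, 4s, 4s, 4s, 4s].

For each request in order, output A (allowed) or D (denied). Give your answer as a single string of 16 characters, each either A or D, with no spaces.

Simulating step by step:
  req#1 t=2s: ALLOW
  req#2 t=2s: ALLOW
  req#3 t=2s: DENY
  req#4 t=3s: ALLOW
  req#5 t=3s: ALLOW
  req#6 t=4s: ALLOW
  req#7 t=4s: ALLOW
  req#8 t=4s: DENY
  req#9 t=4s: DENY
  req#10 t=4s: DENY
  req#11 t=4s: DENY
  req#12 t=4s: DENY
  req#13 t=4s: DENY
  req#14 t=4s: DENY
  req#15 t=4s: DENY
  req#16 t=4s: DENY

Answer: AADAAAADDDDDDDDD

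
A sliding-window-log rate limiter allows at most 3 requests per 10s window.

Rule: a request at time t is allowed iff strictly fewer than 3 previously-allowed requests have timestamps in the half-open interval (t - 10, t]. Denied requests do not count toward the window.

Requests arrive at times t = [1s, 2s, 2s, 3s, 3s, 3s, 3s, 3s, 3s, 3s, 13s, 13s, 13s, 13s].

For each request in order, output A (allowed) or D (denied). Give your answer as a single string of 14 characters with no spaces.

Answer: AAADDDDDDDAAAD

Derivation:
Tracking allowed requests in the window:
  req#1 t=1s: ALLOW
  req#2 t=2s: ALLOW
  req#3 t=2s: ALLOW
  req#4 t=3s: DENY
  req#5 t=3s: DENY
  req#6 t=3s: DENY
  req#7 t=3s: DENY
  req#8 t=3s: DENY
  req#9 t=3s: DENY
  req#10 t=3s: DENY
  req#11 t=13s: ALLOW
  req#12 t=13s: ALLOW
  req#13 t=13s: ALLOW
  req#14 t=13s: DENY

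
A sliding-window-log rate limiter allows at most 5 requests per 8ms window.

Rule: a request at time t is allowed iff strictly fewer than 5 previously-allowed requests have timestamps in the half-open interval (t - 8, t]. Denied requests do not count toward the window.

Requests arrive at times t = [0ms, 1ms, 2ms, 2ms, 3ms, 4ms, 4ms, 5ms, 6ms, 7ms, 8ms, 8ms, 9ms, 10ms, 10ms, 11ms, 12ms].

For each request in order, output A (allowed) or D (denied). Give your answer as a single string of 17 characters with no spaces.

Tracking allowed requests in the window:
  req#1 t=0ms: ALLOW
  req#2 t=1ms: ALLOW
  req#3 t=2ms: ALLOW
  req#4 t=2ms: ALLOW
  req#5 t=3ms: ALLOW
  req#6 t=4ms: DENY
  req#7 t=4ms: DENY
  req#8 t=5ms: DENY
  req#9 t=6ms: DENY
  req#10 t=7ms: DENY
  req#11 t=8ms: ALLOW
  req#12 t=8ms: DENY
  req#13 t=9ms: ALLOW
  req#14 t=10ms: ALLOW
  req#15 t=10ms: ALLOW
  req#16 t=11ms: ALLOW
  req#17 t=12ms: DENY

Answer: AAAAADDDDDADAAAAD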